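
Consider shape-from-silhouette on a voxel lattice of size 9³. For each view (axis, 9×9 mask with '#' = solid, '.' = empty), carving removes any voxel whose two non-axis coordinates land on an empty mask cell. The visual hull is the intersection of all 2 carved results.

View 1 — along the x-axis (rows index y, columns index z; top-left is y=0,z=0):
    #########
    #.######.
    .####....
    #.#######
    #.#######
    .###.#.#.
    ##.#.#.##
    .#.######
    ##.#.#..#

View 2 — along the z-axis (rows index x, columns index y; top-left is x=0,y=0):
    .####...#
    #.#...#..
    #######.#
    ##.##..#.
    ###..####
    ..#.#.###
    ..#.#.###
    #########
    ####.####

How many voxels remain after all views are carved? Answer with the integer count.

|visual hull| = 355

before carving: 729 voxels (9×9×9)
carve view 1 (along x, YZ-mask fill 59/81): 531 voxels remain
carve view 2 (along z, XY-mask fill 55/81): 355 voxels remain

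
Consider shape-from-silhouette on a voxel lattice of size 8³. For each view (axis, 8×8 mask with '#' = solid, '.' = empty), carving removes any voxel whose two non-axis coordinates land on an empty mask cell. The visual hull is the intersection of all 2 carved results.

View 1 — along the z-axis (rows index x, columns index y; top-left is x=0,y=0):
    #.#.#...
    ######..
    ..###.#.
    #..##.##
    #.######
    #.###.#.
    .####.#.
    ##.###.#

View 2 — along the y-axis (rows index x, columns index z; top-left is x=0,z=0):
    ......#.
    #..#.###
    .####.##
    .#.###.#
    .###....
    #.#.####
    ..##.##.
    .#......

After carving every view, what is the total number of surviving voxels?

remaining voxels: 159

before carving: 512 voxels (8×8×8)
after view 1 [z-axis, 41 of 64 cells solid] → remaining = 328
after view 2 [y-axis, 31 of 64 cells solid] → remaining = 159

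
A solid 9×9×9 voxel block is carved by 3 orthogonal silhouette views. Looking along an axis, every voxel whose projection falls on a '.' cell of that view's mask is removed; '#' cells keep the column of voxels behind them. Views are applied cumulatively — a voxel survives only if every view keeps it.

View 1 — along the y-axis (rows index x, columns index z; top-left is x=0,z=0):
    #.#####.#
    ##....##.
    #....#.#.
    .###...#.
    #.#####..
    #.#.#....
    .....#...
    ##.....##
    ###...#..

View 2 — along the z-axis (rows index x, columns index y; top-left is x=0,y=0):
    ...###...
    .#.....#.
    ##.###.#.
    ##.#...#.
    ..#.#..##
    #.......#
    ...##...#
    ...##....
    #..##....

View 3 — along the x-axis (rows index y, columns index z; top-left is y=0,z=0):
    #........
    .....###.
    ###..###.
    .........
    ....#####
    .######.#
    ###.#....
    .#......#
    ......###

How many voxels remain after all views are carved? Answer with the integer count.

before carving: 729 voxels (9×9×9)
carve view 1 (along y, XZ-mask fill 36/81): 324 voxels remain
carve view 2 (along z, XY-mask fill 29/81): 116 voxels remain
carve view 3 (along x, YZ-mask fill 31/81): 35 voxels remain

|visual hull| = 35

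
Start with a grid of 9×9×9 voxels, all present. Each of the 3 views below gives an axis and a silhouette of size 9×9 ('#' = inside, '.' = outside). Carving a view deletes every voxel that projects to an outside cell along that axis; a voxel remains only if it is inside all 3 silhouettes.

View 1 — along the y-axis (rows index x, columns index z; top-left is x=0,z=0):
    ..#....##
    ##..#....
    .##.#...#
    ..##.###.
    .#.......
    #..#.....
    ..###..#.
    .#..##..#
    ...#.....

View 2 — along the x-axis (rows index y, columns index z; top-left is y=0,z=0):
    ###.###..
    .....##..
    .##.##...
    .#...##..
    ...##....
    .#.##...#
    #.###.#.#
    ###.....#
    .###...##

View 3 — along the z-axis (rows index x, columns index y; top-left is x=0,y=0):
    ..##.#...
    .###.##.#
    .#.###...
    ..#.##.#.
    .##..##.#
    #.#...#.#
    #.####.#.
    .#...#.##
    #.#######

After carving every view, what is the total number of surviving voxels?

remaining voxels: 48

before carving: 729 voxels (9×9×9)
[1] y-view keeps 27 columns → grid now 243
[2] x-view keeps 36 columns → grid now 113
[3] z-view keeps 44 columns → grid now 48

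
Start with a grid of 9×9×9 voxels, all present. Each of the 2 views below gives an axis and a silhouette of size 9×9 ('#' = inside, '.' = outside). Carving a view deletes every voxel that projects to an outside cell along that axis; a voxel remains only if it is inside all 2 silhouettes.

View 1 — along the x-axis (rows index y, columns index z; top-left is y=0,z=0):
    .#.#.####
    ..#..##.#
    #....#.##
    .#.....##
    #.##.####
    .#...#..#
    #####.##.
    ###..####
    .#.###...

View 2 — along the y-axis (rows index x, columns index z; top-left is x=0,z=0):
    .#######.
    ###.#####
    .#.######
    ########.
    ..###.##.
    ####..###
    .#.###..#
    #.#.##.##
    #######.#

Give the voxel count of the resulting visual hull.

full grid |V| = 729
carve view 1 (along x, YZ-mask fill 45/81): 405 voxels remain
carve view 2 (along y, XZ-mask fill 61/81): 302 voxels remain

|visual hull| = 302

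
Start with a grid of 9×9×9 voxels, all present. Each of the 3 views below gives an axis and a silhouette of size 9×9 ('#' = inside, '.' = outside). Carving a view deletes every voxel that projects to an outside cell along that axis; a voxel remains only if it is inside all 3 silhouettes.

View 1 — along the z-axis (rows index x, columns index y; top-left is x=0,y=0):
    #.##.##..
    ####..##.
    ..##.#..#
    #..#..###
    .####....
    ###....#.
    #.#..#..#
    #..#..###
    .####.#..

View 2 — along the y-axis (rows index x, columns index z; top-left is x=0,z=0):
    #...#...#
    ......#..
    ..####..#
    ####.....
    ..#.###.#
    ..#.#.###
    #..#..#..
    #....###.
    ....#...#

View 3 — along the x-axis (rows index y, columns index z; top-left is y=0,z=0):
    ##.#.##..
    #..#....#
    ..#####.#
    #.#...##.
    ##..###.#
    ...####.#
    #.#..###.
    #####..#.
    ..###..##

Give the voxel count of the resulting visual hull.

full grid |V| = 729
after view 1 [z-axis, 42 of 81 cells solid] → remaining = 378
after view 2 [y-axis, 32 of 81 cells solid] → remaining = 143
after view 3 [x-axis, 45 of 81 cells solid] → remaining = 85

remaining voxels: 85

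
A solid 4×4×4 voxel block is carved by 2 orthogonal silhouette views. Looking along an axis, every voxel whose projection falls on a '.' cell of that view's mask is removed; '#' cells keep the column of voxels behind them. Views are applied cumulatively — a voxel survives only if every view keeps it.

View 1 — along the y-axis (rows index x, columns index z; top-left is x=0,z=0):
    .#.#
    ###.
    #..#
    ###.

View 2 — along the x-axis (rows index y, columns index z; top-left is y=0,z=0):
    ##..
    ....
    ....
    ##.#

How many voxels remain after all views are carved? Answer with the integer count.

14 voxels

start: 4×4×4 = 64 voxels
V1 y: intersect with XZ mask (10 set) -- 40 left
V2 x: intersect with YZ mask (5 set) -- 14 left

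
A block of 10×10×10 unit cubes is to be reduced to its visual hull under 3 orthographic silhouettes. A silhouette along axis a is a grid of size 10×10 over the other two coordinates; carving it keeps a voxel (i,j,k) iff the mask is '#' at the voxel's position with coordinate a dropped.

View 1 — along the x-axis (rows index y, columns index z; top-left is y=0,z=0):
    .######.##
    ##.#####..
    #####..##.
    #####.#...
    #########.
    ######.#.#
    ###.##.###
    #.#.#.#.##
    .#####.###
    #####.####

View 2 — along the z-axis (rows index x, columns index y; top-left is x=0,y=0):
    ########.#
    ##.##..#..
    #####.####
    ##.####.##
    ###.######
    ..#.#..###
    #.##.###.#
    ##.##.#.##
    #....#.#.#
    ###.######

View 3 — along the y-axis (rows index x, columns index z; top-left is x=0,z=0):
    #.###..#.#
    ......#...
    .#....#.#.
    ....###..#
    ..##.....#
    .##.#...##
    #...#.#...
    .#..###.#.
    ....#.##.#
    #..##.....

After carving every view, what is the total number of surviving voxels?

before carving: 1000 voxels (10×10×10)
  1. axis=0 (YZ plane), |mask|=76  ⇒  voxels=760
  2. axis=2 (XY plane), |mask|=72  ⇒  voxels=552
  3. axis=1 (XZ plane), |mask|=37  ⇒  voxels=218

218 voxels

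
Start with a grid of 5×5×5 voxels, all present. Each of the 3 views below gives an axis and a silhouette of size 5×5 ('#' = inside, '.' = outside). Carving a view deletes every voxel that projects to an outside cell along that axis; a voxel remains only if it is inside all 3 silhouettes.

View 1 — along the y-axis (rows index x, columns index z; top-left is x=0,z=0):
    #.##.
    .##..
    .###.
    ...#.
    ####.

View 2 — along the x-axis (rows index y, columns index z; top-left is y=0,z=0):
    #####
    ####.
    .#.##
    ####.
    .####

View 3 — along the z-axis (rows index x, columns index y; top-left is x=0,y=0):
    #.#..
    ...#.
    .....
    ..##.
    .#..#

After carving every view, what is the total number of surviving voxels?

start: 5×5×5 = 125 voxels
V1 y: intersect with XZ mask (13 set) -- 65 left
V2 x: intersect with YZ mask (20 set) -- 57 left
V3 z: intersect with XY mask (7 set) -- 15 left

voxel count = 15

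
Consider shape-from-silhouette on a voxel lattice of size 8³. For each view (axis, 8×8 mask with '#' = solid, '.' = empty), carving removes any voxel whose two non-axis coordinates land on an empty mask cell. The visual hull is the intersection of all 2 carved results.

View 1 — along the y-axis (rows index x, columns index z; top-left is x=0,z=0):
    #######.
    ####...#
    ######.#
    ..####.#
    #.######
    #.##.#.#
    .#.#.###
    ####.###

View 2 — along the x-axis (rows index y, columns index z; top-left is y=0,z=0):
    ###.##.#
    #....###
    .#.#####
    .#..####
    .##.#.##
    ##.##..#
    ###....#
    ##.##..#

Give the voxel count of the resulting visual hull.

|visual hull| = 234

before carving: 512 voxels (8×8×8)
carve view 1 (along y, XZ-mask fill 48/64): 384 voxels remain
carve view 2 (along x, YZ-mask fill 40/64): 234 voxels remain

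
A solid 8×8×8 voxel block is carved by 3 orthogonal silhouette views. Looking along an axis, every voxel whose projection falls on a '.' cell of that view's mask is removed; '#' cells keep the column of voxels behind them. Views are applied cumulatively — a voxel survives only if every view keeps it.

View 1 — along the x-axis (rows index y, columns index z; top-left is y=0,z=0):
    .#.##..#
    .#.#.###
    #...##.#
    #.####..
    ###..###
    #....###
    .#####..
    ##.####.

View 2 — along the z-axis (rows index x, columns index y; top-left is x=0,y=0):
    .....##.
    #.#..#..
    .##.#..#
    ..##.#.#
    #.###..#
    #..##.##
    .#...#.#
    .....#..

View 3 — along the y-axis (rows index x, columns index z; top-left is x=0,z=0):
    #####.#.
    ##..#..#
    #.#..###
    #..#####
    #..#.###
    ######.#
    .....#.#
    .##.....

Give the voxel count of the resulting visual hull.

|visual hull| = 90

initial block: 8^3 = 512
after view 1 [x-axis, 39 of 64 cells solid] → remaining = 312
after view 2 [z-axis, 27 of 64 cells solid] → remaining = 131
after view 3 [y-axis, 37 of 64 cells solid] → remaining = 90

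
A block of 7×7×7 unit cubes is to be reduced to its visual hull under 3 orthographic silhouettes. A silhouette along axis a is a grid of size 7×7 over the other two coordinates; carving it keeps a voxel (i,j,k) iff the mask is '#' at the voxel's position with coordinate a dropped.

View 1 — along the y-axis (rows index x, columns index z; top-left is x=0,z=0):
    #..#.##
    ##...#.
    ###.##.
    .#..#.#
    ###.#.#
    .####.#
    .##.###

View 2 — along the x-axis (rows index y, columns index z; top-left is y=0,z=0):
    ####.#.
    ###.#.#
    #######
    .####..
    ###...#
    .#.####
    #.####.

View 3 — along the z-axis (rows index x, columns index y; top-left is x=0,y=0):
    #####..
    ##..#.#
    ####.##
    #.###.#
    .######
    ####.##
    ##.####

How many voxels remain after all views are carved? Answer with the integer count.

remaining voxels: 119

start: 7×7×7 = 343 voxels
step 1: project along y, AND mask (30/49) → |grid| = 210
step 2: project along x, AND mask (35/49) → |grid| = 151
step 3: project along z, AND mask (38/49) → |grid| = 119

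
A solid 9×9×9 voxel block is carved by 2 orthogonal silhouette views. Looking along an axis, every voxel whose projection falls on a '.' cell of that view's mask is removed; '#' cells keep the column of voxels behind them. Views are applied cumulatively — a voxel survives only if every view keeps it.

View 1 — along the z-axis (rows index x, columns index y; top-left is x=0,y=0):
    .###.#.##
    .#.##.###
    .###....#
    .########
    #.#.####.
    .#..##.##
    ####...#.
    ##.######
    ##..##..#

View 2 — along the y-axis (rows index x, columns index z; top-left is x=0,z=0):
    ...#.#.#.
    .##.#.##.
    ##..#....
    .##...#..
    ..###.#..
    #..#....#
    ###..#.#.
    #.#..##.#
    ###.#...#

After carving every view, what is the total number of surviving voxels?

213 voxels

initial block: 9^3 = 729
after view 1 [z-axis, 53 of 81 cells solid] → remaining = 477
after view 2 [y-axis, 36 of 81 cells solid] → remaining = 213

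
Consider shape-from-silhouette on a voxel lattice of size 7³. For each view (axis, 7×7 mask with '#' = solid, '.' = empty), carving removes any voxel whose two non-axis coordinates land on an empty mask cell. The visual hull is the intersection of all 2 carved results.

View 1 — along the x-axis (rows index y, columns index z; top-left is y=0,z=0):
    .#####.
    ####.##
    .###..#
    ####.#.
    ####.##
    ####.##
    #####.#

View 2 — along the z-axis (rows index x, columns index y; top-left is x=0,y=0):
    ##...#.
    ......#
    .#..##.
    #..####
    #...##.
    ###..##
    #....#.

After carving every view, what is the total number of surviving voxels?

voxel count = 124

full grid |V| = 343
[1] x-view keeps 38 columns → grid now 266
[2] z-view keeps 22 columns → grid now 124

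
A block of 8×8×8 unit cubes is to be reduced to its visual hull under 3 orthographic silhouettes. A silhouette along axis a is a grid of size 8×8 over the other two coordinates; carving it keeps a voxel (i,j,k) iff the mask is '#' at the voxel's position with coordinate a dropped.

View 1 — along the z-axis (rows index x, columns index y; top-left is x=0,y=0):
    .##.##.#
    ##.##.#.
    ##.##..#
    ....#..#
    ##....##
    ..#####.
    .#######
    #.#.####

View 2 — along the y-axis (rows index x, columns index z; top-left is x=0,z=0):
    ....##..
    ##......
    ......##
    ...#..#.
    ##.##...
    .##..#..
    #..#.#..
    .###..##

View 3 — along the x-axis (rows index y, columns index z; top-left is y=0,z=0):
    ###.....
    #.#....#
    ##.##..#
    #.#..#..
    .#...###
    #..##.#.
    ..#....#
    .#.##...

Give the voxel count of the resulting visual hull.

voxel count = 49

full grid |V| = 512
[1] z-view keeps 39 columns → grid now 312
[2] y-view keeps 23 columns → grid now 116
[3] x-view keeps 27 columns → grid now 49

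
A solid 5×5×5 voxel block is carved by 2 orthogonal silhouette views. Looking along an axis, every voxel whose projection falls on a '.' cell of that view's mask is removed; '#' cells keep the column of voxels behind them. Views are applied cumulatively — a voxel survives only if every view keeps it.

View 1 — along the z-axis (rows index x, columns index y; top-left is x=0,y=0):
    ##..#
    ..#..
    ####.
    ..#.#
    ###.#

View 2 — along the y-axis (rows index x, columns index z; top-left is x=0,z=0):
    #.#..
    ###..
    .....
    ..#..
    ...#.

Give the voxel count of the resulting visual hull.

voxel count = 15

before carving: 125 voxels (5×5×5)
[1] z-view keeps 14 columns → grid now 70
[2] y-view keeps 7 columns → grid now 15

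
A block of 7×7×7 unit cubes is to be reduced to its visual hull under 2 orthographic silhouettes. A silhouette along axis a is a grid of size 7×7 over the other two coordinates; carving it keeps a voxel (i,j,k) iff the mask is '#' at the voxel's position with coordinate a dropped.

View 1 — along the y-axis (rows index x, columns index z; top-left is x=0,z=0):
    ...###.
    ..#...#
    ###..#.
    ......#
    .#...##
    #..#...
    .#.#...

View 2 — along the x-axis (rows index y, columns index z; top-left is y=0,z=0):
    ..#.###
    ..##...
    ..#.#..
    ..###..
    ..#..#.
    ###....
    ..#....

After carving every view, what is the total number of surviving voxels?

start: 7×7×7 = 343 voxels
carve view 1 (along y, XZ-mask fill 17/49): 119 voxels remain
carve view 2 (along x, YZ-mask fill 17/49): 37 voxels remain

37 voxels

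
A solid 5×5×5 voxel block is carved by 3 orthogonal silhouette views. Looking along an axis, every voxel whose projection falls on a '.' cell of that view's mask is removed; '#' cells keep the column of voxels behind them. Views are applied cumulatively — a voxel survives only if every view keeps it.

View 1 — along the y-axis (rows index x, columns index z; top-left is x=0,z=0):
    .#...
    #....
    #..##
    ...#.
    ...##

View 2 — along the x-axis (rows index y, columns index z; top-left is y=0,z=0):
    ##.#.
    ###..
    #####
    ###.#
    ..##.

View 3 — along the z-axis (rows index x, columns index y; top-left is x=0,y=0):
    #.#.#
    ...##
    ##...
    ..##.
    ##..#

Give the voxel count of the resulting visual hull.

|visual hull| = 9

start: 5×5×5 = 125 voxels
V1 y: intersect with XZ mask (8 set) -- 40 left
V2 x: intersect with YZ mask (17 set) -- 25 left
V3 z: intersect with XY mask (12 set) -- 9 left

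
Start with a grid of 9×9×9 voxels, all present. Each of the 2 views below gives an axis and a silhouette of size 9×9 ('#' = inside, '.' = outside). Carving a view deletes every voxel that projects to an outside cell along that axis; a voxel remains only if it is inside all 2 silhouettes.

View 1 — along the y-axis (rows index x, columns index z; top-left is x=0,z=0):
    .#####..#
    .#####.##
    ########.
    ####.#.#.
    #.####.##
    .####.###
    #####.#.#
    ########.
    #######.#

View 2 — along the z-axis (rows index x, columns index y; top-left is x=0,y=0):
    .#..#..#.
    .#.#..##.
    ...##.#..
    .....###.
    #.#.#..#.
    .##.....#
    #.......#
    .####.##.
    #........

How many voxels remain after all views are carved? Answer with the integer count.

voxel count = 207

full grid |V| = 729
V1 y: intersect with XZ mask (64 set) -- 576 left
V2 z: intersect with XY mask (29 set) -- 207 left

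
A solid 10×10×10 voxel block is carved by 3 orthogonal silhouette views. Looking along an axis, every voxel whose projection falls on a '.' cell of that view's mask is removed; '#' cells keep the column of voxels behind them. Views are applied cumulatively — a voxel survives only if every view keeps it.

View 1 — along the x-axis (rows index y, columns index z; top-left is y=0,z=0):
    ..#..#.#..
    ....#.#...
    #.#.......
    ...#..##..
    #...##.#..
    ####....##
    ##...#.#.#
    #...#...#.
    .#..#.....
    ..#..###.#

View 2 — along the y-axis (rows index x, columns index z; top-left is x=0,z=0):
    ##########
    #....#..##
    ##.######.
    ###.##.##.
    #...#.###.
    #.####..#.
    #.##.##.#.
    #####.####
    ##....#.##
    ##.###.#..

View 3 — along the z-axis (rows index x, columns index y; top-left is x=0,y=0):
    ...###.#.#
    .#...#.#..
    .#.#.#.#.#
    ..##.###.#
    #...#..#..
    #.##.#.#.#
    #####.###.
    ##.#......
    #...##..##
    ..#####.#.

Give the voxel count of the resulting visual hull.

before carving: 1000 voxels (10×10×10)
carve view 1 (along x, YZ-mask fill 35/100): 350 voxels remain
carve view 2 (along y, XZ-mask fill 66/100): 234 voxels remain
carve view 3 (along z, XY-mask fill 50/100): 123 voxels remain

123 voxels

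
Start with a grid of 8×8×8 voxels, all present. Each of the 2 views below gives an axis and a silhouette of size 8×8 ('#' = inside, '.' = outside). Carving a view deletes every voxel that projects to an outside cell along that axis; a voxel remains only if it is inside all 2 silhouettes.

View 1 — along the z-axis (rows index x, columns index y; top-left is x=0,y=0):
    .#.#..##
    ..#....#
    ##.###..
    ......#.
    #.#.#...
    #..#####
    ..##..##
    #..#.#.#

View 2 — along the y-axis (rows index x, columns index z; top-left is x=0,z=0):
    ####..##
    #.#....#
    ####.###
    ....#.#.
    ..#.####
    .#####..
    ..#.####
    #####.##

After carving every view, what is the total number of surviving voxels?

start: 8×8×8 = 512 voxels
[1] z-view keeps 29 columns → grid now 232
[2] y-view keeps 40 columns → grid now 160

remaining voxels: 160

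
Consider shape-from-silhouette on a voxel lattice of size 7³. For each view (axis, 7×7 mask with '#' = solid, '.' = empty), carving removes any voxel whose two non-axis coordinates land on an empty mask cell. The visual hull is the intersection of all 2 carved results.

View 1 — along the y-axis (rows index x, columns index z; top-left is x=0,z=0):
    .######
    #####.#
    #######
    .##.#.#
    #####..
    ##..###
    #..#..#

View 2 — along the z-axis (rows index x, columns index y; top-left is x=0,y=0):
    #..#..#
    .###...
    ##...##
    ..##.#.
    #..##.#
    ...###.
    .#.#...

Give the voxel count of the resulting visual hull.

before carving: 343 voxels (7×7×7)
[1] y-view keeps 36 columns → grid now 252
[2] z-view keeps 22 columns → grid now 117

remaining voxels: 117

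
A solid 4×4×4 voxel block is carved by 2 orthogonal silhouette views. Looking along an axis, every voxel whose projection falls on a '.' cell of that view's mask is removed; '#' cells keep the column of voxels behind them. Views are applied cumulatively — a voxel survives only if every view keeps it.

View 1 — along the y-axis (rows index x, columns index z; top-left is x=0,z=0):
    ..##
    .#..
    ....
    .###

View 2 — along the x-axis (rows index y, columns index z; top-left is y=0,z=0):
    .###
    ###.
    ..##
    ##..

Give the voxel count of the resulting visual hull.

|visual hull| = 16

before carving: 64 voxels (4×4×4)
after view 1 [y-axis, 6 of 16 cells solid] → remaining = 24
after view 2 [x-axis, 10 of 16 cells solid] → remaining = 16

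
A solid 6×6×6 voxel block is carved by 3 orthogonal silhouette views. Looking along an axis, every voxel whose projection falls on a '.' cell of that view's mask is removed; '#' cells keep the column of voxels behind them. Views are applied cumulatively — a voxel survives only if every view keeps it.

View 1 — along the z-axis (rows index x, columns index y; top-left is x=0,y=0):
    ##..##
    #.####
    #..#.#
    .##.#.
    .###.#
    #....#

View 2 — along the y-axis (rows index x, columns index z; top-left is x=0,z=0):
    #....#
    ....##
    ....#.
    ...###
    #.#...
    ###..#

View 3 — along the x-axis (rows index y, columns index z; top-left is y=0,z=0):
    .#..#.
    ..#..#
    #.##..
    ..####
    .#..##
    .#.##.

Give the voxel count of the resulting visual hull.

21 voxels

before carving: 216 voxels (6×6×6)
carve view 1 (along z, XY-mask fill 21/36): 126 voxels remain
carve view 2 (along y, XZ-mask fill 14/36): 46 voxels remain
carve view 3 (along x, YZ-mask fill 17/36): 21 voxels remain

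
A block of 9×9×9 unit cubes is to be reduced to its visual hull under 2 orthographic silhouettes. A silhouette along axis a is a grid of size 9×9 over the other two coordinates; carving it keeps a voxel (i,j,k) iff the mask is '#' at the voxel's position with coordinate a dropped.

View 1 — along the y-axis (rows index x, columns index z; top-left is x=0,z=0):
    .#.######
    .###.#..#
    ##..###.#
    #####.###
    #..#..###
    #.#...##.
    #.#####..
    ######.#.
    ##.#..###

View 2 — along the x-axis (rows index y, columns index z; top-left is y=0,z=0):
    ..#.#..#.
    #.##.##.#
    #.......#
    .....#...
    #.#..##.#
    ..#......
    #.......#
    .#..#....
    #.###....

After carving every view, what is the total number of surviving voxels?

remaining voxels: 154

full grid |V| = 729
after view 1 [y-axis, 54 of 81 cells solid] → remaining = 486
after view 2 [x-axis, 26 of 81 cells solid] → remaining = 154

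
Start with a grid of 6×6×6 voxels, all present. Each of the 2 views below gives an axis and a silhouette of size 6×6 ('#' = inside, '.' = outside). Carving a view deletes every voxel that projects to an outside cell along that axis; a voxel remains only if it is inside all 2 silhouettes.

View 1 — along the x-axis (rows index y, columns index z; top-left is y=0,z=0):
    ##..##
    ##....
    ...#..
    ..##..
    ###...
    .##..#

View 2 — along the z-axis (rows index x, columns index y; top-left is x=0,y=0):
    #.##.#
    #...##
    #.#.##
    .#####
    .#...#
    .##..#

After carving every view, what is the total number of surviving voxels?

start: 6×6×6 = 216 voxels
step 1: project along x, AND mask (15/36) → |grid| = 90
step 2: project along z, AND mask (21/36) → |grid| = 53

voxel count = 53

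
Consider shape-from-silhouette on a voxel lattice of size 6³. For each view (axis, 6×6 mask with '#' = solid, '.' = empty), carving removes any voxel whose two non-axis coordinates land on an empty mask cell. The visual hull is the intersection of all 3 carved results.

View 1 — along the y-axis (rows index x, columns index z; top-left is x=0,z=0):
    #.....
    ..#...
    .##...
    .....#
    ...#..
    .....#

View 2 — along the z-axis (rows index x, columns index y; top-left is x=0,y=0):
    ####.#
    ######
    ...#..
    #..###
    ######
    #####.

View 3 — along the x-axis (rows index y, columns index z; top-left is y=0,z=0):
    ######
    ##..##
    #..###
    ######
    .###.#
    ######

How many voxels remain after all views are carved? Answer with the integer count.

remaining voxels: 25

initial block: 6^3 = 216
[1] y-view keeps 7 columns → grid now 42
[2] z-view keeps 27 columns → grid now 28
[3] x-view keeps 30 columns → grid now 25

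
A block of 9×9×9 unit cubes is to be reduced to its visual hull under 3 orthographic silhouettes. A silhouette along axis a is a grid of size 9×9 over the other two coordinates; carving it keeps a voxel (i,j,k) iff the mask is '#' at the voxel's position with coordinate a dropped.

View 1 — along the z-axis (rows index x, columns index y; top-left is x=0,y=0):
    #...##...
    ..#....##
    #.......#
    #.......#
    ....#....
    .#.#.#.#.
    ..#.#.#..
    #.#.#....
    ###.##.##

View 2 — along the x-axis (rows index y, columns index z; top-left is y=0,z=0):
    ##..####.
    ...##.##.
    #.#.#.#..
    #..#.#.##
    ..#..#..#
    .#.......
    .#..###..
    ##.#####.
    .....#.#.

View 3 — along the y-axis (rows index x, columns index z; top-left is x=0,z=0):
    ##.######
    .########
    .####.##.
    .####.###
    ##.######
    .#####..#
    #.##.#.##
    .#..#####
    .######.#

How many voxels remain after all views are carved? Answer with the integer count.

77 voxels

initial block: 9^3 = 729
step 1: project along z, AND mask (28/81) → |grid| = 252
step 2: project along x, AND mask (36/81) → |grid| = 110
step 3: project along y, AND mask (62/81) → |grid| = 77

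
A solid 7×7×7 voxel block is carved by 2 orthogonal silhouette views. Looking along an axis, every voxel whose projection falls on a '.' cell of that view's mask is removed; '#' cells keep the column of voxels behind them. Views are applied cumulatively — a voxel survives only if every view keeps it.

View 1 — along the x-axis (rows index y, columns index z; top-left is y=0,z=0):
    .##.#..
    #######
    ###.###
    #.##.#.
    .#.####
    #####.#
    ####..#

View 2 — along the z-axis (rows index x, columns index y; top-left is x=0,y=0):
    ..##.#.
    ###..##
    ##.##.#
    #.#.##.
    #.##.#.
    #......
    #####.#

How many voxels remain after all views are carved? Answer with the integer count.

full grid |V| = 343
[1] x-view keeps 36 columns → grid now 252
[2] z-view keeps 28 columns → grid now 139

remaining voxels: 139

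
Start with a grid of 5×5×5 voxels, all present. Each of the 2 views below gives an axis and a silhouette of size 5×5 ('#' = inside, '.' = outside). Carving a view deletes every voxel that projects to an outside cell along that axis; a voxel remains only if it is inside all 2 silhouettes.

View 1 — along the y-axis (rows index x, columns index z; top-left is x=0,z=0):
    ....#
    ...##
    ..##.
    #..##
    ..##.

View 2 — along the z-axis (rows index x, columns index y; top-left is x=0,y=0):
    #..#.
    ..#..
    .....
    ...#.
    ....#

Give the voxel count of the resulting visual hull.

voxel count = 9

initial block: 5^3 = 125
carve view 1 (along y, XZ-mask fill 10/25): 50 voxels remain
carve view 2 (along z, XY-mask fill 5/25): 9 voxels remain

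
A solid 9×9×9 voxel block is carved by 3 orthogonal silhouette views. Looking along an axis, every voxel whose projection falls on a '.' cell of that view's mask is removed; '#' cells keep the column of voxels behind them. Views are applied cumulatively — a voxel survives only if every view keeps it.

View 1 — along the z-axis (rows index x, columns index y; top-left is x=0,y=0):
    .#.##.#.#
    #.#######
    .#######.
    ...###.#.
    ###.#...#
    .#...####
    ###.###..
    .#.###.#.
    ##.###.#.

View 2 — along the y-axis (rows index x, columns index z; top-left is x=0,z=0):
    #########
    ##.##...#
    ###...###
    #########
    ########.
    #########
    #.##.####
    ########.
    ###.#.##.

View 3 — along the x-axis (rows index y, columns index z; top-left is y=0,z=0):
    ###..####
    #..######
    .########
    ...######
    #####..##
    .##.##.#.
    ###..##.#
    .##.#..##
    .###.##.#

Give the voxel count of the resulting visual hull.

|visual hull| = 251

before carving: 729 voxels (9×9×9)
step 1: project along z, AND mask (51/81) → |grid| = 459
step 2: project along y, AND mask (67/81) → |grid| = 366
step 3: project along x, AND mask (57/81) → |grid| = 251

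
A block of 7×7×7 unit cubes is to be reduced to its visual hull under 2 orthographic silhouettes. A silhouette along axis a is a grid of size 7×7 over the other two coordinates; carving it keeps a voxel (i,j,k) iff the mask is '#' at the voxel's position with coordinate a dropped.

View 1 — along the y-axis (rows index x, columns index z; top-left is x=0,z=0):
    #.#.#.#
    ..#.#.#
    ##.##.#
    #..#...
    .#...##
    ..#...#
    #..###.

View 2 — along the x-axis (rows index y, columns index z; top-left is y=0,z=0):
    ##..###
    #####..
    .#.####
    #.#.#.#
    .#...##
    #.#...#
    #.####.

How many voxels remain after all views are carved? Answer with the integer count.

remaining voxels: 102

before carving: 343 voxels (7×7×7)
[1] y-view keeps 23 columns → grid now 161
[2] x-view keeps 30 columns → grid now 102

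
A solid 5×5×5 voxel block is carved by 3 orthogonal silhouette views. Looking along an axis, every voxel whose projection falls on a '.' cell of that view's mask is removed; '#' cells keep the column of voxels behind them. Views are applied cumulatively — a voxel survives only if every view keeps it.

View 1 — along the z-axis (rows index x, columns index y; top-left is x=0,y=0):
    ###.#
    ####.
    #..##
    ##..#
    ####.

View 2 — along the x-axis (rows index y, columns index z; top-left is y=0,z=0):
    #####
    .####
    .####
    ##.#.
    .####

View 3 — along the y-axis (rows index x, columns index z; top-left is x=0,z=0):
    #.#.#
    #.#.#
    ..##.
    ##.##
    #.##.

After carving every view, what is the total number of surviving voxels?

41 voxels

initial block: 5^3 = 125
  1. axis=2 (XY plane), |mask|=18  ⇒  voxels=90
  2. axis=0 (YZ plane), |mask|=20  ⇒  voxels=74
  3. axis=1 (XZ plane), |mask|=15  ⇒  voxels=41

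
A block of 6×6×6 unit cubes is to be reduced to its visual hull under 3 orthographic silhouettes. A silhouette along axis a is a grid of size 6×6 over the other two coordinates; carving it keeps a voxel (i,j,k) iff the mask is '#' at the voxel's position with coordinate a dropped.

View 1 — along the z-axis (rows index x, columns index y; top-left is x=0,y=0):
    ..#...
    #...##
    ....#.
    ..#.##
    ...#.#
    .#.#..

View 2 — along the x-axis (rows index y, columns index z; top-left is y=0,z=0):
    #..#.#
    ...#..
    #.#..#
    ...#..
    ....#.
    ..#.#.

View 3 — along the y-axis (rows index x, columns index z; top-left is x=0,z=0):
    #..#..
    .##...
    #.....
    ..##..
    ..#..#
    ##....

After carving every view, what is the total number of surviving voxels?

full grid |V| = 216
[1] z-view keeps 12 columns → grid now 72
[2] x-view keeps 11 columns → grid now 21
[3] y-view keeps 11 columns → grid now 5

voxel count = 5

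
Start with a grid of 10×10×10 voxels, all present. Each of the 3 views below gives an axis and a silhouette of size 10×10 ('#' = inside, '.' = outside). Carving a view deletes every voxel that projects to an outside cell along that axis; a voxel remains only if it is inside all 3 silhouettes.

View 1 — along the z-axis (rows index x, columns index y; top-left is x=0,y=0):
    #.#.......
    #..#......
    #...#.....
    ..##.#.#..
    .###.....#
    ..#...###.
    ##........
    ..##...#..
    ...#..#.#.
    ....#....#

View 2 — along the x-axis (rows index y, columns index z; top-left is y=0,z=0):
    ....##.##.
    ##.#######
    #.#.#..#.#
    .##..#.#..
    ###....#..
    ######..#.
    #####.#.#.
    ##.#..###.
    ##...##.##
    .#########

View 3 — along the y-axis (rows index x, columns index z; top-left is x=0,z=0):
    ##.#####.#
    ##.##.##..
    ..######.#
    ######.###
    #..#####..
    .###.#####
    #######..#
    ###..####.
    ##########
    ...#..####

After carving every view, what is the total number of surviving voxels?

start: 10×10×10 = 1000 voxels
[1] z-view keeps 28 columns → grid now 280
[2] x-view keeps 61 columns → grid now 156
[3] y-view keeps 74 columns → grid now 115

remaining voxels: 115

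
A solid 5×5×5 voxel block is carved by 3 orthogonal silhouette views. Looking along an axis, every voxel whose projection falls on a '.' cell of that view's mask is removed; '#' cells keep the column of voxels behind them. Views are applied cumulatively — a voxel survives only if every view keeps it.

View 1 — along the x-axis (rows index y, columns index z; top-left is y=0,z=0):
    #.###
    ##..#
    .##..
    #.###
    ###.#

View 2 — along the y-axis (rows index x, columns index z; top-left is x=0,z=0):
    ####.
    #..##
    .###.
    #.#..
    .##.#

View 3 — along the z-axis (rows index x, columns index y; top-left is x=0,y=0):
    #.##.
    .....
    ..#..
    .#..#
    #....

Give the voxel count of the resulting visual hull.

before carving: 125 voxels (5×5×5)
step 1: project along x, AND mask (17/25) → |grid| = 85
step 2: project along y, AND mask (15/25) → |grid| = 51
step 3: project along z, AND mask (7/25) → |grid| = 15

15 voxels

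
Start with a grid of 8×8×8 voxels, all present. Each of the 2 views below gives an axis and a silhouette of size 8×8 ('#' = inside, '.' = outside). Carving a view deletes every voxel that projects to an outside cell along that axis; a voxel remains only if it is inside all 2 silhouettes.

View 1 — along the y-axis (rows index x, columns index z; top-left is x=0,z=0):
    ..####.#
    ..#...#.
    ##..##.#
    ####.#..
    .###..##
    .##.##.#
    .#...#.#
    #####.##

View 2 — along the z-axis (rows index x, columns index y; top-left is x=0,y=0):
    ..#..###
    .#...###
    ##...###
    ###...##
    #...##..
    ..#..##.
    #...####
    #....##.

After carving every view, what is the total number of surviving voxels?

initial block: 8^3 = 512
after view 1 [y-axis, 37 of 64 cells solid] → remaining = 296
after view 2 [z-axis, 32 of 64 cells solid] → remaining = 144

144 voxels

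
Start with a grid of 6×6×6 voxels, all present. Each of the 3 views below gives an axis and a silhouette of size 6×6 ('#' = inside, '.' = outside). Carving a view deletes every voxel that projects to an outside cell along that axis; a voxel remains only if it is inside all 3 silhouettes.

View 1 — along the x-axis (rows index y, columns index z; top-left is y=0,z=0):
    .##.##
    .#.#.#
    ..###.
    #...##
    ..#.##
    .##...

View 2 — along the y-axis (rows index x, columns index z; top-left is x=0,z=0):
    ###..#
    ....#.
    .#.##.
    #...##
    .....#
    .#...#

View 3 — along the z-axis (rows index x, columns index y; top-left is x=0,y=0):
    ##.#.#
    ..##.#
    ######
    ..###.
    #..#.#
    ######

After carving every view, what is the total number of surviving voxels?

before carving: 216 voxels (6×6×6)
carve view 1 (along x, YZ-mask fill 18/36): 108 voxels remain
carve view 2 (along y, XZ-mask fill 14/36): 45 voxels remain
carve view 3 (along z, XY-mask fill 25/36): 35 voxels remain

|visual hull| = 35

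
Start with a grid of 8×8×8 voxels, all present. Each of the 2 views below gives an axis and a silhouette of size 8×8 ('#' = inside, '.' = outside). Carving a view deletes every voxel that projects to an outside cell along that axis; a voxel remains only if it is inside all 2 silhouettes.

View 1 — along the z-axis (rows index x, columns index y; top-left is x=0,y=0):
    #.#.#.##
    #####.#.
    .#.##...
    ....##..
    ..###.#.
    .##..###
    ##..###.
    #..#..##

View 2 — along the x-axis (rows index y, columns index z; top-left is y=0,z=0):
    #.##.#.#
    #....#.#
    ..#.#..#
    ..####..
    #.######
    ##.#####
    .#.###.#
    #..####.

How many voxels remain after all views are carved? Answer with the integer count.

initial block: 8^3 = 512
after view 1 [z-axis, 34 of 64 cells solid] → remaining = 272
after view 2 [x-axis, 39 of 64 cells solid] → remaining = 168

168 voxels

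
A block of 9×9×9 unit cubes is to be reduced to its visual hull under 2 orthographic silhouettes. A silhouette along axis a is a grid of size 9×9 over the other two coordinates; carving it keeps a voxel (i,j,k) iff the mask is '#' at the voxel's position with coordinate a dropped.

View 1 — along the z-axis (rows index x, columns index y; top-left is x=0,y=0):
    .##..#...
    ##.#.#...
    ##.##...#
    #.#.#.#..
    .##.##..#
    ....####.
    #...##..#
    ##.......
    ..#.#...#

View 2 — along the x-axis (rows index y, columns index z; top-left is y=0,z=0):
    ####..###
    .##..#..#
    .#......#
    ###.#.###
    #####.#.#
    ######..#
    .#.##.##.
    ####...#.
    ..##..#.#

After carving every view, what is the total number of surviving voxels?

before carving: 729 voxels (9×9×9)
carve view 1 (along z, XY-mask fill 34/81): 306 voxels remain
carve view 2 (along x, YZ-mask fill 48/81): 185 voxels remain

voxel count = 185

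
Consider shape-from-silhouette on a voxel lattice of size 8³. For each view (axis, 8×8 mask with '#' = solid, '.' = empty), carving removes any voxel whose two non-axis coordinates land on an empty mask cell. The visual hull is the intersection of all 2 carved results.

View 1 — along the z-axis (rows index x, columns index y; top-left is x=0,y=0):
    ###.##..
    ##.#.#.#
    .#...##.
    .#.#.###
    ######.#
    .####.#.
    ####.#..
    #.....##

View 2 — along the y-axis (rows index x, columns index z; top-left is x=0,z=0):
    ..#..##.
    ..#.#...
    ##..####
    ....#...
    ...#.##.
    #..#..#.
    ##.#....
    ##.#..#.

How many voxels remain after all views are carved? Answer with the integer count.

voxel count = 111

full grid |V| = 512
carve view 1 (along z, XY-mask fill 38/64): 304 voxels remain
carve view 2 (along y, XZ-mask fill 25/64): 111 voxels remain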